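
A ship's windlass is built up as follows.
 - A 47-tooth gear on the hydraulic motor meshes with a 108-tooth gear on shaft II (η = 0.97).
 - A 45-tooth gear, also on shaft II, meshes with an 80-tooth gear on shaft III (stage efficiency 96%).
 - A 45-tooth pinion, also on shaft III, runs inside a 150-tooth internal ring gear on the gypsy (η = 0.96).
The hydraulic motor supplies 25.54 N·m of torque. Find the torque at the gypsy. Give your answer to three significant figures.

Gear mesh: ratio = 108/47 = 2.2979; torque at shaft II = 25.54 × 2.2979 × 0.97 = 56.927 N·m.
Gear mesh: ratio = 80/45 = 1.7778; torque at shaft III = 56.927 × 1.7778 × 0.96 = 97.155 N·m.
Internal gear: ratio = 150/45 = 3.3333; torque at the gypsy = 97.155 × 3.3333 × 0.96 = 310.9 N·m.

311 N·m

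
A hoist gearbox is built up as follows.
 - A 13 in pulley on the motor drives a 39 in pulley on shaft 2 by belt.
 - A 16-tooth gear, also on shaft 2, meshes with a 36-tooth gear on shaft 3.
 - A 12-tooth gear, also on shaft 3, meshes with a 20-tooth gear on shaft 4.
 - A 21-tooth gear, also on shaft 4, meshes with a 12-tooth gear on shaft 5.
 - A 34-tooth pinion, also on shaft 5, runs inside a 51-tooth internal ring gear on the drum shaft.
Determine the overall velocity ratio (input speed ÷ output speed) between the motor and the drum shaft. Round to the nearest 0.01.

9.64

Each stage contributes driven/driver: belt 39/13 = 3, gear mesh 36/16 = 2.25, gear mesh 20/12 = 1.6667, gear mesh 12/21 = 0.57143, internal gear 51/34 = 1.5.
Overall: 3 × 2.25 × 1.6667 × 0.57143 × 1.5 = 9.6429.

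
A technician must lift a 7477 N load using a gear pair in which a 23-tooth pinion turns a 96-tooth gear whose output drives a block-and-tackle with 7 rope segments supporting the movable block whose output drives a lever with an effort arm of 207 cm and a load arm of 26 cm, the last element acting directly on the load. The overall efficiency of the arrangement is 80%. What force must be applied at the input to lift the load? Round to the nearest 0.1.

Gear pair MA = 96/23 = 4.1739.
Block-and-tackle MA = number of supporting rope parts = 7.
Lever MA = effort arm / load arm = 207/26 = 7.9615.
Combined ideal MA = 4.1739 × 7 × 7.9615 = 232.62.
Actual MA = 232.62 × 0.80 = 186.09.
Effort = load / actual MA = 7477 / 186.09 = 40.179 N.

40.2 N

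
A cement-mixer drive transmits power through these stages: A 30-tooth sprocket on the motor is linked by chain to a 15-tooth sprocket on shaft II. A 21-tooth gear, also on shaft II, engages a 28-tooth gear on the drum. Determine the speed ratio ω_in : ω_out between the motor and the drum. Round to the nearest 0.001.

0.667

Each stage contributes driven/driver: chain 15/30 = 0.5, gear mesh 28/21 = 1.3333.
Overall: 0.5 × 1.3333 = 0.66667.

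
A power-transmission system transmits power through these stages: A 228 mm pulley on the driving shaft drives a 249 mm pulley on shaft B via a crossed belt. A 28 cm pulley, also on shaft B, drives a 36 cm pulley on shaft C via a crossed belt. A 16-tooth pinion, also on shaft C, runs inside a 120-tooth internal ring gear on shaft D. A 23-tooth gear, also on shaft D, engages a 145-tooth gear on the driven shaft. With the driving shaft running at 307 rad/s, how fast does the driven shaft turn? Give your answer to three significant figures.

Belt: ratio = 249/228 = 1.0921, so shaft B turns at 307 / 1.0921 = 281.11 rad/s.
Belt: ratio = 36/28 = 1.2857, so shaft C turns at 281.11 / 1.2857 = 218.64 rad/s.
Internal gear: ratio = 120/16 = 7.5, so shaft D turns at 218.64 / 7.5 = 29.152 rad/s.
Gear mesh: ratio = 145/23 = 6.3043, so the driven shaft turns at 29.152 / 6.3043 = 4.6241 rad/s.

4.62 rad/s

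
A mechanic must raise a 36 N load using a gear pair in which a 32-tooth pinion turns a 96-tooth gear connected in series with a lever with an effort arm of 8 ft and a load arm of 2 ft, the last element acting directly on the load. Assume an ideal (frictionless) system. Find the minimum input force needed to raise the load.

Gear pair MA = 96/32 = 3.
Lever MA = effort arm / load arm = 8/2 = 4.
Combined ideal MA = 3 × 4 = 12.
Effort = load / MA = 36 / 12 = 3 N.

3 N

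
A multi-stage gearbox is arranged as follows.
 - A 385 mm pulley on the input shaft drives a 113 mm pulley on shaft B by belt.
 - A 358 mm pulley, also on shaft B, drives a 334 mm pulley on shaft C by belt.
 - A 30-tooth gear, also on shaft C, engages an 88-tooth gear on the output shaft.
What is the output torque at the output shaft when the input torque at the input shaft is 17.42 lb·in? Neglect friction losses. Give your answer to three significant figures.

After the belt (113/385): 17.42 × 0.29351 = 5.1129 lb·in
After the belt (334/358): 5.1129 × 0.93296 = 4.7701 lb·in
After the gear mesh (88/30): 4.7701 × 2.9333 = 13.992 lb·in

14.0 lb·in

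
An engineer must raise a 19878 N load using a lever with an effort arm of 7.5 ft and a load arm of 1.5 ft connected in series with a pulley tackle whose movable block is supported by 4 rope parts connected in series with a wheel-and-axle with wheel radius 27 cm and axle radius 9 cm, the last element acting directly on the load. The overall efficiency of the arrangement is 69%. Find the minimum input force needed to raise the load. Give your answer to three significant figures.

Lever MA = effort arm / load arm = 7.5/1.5 = 5.
Block-and-tackle MA = number of supporting rope parts = 4.
Wheel-and-axle MA = R/r = 27/9 = 3.
Combined ideal MA = 5 × 4 × 3 = 60.
Actual MA = 60 × 0.69 = 41.4.
Effort = load / actual MA = 19878 / 41.4 = 480.14 N.

480 N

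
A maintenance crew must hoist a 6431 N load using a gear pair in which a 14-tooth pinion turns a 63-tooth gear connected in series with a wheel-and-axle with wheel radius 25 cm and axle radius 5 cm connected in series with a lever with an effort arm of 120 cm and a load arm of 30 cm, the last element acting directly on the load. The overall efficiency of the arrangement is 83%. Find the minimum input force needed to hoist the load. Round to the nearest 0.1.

Gear pair MA = 63/14 = 4.5.
Wheel-and-axle MA = R/r = 25/5 = 5.
Lever MA = effort arm / load arm = 120/30 = 4.
Combined ideal MA = 4.5 × 5 × 4 = 90.
Actual MA = 90 × 0.83 = 74.7.
Effort = load / actual MA = 6431 / 74.7 = 86.091 N.

86.1 N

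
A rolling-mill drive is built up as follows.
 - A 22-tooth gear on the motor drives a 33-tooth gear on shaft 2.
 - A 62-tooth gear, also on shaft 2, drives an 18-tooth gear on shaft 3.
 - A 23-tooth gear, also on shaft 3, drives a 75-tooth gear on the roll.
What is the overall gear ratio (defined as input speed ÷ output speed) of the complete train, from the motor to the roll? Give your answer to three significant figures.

1.42

Each stage contributes driven/driver: gear mesh 33/22 = 1.5, gear mesh 18/62 = 0.29032, gear mesh 75/23 = 3.2609.
Overall: 1.5 × 0.29032 × 3.2609 = 1.4201.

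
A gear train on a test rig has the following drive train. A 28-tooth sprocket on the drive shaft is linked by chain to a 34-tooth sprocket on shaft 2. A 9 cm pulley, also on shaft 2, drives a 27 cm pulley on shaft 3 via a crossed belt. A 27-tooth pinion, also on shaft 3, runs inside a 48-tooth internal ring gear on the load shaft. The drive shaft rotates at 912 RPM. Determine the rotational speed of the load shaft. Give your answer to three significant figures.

141 RPM

the drive shaft → shaft 2 (chain, 34/28): 912 ÷ 1.2143 = 751.06 RPM
shaft 2 → shaft 3 (belt, 27/9): 751.06 ÷ 3 = 250.35 RPM
shaft 3 → the load shaft (internal gear, 48/27): 250.35 ÷ 1.7778 = 140.82 RPM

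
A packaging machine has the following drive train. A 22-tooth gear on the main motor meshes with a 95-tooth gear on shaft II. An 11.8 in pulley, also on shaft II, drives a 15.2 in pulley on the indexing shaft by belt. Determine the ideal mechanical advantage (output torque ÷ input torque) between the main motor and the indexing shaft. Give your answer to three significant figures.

Each stage contributes driven/driver: gear mesh 95/22 = 4.3182, belt 15.2/11.8 = 1.2881.
Overall: 4.3182 × 1.2881 = 5.5624.

5.56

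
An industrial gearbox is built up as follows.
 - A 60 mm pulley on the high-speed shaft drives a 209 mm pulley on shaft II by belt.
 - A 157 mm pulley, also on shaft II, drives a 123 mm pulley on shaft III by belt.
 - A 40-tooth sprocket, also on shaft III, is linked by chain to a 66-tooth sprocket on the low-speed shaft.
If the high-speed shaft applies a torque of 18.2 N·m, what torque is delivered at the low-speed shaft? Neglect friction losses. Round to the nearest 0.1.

Belt: ratio = 209/60 = 3.4833; torque at shaft II = 18.2 × 3.4833 = 63.397 N·m.
Belt: ratio = 123/157 = 0.78344; torque at shaft III = 63.397 × 0.78344 = 49.667 N·m.
Chain: ratio = 66/40 = 1.65; torque at the low-speed shaft = 49.667 × 1.65 = 81.951 N·m.

82.0 N·m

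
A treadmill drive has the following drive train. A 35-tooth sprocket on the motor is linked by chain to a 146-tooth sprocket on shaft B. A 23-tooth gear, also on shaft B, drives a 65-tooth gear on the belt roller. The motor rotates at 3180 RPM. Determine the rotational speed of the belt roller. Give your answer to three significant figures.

270 RPM

the motor → shaft B (chain, 146/35): 3180 ÷ 4.1714 = 762.33 RPM
shaft B → the belt roller (gear mesh, 65/23): 762.33 ÷ 2.8261 = 269.75 RPM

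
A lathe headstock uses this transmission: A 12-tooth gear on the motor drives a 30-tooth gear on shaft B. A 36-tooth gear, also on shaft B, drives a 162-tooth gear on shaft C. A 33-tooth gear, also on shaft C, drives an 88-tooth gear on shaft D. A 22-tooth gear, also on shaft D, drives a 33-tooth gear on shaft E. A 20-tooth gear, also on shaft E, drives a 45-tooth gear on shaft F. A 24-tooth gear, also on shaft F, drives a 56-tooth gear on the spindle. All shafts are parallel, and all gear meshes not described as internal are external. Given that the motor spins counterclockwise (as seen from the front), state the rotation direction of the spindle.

counterclockwise

the motor → shaft B: external mesh, 1 reversal → CW.
shaft B → shaft C: external mesh, 1 reversal → CCW.
shaft C → shaft D: external mesh, 1 reversal → CW.
shaft D → shaft E: external mesh, 1 reversal → CCW.
shaft E → shaft F: external mesh, 1 reversal → CW.
shaft F → the spindle: external mesh, 1 reversal → CCW.
6 reversals in total — an even number — so the spindle turns the same way as the motor.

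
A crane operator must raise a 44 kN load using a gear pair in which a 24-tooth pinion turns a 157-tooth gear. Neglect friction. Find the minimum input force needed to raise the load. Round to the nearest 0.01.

6.73 kN

Gear pair MA = 157/24 = 6.5417.
Effort = load / MA = 44 / 6.5417 = 6.7261 kN.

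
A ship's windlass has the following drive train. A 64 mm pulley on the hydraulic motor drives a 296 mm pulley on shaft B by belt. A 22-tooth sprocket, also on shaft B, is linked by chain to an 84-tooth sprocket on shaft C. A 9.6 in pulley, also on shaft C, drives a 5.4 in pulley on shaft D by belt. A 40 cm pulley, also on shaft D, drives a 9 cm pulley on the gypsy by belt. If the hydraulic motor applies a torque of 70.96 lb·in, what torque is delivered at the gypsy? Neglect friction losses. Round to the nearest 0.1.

belt 296/64 = 4.625 → τ = 70.96·4.625 = 328.19 lb·in
chain 84/22 = 3.8182 → τ = 328.19·3.8182 = 1253.1 lb·in
belt 5.4/9.6 = 0.5625 → τ = 1253.1·0.5625 = 704.86 lb·in
belt 9/40 = 0.225 → τ = 704.86·0.225 = 158.59 lb·in

158.6 lb·in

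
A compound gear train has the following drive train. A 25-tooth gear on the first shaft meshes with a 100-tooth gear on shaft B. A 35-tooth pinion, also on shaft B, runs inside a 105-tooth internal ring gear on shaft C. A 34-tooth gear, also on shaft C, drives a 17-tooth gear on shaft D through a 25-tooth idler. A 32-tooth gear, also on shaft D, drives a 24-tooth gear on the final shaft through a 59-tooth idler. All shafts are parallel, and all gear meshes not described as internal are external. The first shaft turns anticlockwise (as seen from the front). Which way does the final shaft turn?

clockwise

the first shaft → shaft B: external mesh, 1 reversal → CW.
shaft B → shaft C: internal mesh, same direction → CW.
shaft C → shaft D: driver → idler → driven is 2 external meshes, 2 reversals → CW.
shaft D → the final shaft: driver → idler → driven is 2 external meshes, 2 reversals → CW.
5 reversals in total — an odd number — so the final shaft turns opposite to the first shaft.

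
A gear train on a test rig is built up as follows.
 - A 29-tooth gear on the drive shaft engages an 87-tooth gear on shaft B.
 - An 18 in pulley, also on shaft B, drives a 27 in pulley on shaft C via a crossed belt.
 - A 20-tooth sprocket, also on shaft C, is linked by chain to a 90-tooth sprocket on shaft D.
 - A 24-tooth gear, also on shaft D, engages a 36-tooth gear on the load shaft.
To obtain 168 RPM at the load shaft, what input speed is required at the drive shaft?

5103 RPM

Overall ratio R = 3 × 1.5 × 4.5 × 1.5 = 30.375.
Required input speed = output speed × R = 168 × 30.375 = 5103 RPM.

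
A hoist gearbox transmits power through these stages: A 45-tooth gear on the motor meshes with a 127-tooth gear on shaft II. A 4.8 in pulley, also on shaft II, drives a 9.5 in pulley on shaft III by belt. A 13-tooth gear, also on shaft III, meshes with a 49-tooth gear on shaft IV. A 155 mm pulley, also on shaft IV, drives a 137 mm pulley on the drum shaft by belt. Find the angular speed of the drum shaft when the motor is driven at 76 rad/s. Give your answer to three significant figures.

4.08 rad/s

gear mesh 127/45 = 2.8222 → 76/2.8222 = 26.929 rad/s
belt 9.5/4.8 = 1.9792 → 26.929/1.9792 = 13.606 rad/s
gear mesh 49/13 = 3.7692 → 13.606/3.7692 = 3.6098 rad/s
belt 137/155 = 0.88387 → 3.6098/0.88387 = 4.0841 rad/s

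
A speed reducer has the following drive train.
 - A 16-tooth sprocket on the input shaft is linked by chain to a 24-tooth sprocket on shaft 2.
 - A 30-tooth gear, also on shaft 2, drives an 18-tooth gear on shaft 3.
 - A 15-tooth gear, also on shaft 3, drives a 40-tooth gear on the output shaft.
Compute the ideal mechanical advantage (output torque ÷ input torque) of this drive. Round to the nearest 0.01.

Each stage contributes driven/driver: chain 24/16 = 1.5, gear mesh 18/30 = 0.6, gear mesh 40/15 = 2.6667.
Overall: 1.5 × 0.6 × 2.6667 = 2.4.

2.40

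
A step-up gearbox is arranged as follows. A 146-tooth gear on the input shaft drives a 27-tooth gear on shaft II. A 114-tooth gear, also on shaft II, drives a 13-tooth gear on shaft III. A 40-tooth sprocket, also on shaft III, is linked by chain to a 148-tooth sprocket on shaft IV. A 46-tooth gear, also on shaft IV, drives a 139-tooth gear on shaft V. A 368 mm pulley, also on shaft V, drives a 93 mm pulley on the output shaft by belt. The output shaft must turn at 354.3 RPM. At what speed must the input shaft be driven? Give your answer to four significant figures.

Overall ratio R = 0.18493 × 0.11404 × 3.7 × 3.0217 × 0.25272 = 0.059586.
Required input speed = output speed × R = 354.3 × 0.059586 = 21.111 RPM.

21.11 RPM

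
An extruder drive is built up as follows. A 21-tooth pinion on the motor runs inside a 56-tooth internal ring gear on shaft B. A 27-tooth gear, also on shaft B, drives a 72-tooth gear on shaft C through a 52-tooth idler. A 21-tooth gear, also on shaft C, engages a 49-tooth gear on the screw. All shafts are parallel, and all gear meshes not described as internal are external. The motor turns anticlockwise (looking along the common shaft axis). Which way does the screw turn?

the motor → shaft B: internal mesh, same direction → CCW.
shaft B → shaft C: driver → idler → driven is 2 external meshes, 2 reversals → CCW.
shaft C → the screw: external mesh, 1 reversal → CW.
3 reversals in total — an odd number — so the screw turns opposite to the motor.

clockwise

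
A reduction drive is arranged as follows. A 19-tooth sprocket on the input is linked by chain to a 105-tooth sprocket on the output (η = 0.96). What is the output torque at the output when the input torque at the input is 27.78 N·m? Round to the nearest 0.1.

chain 105/19 = 5.5263 → τ = 27.78·5.5263·0.96 = 147.38 N·m

147.4 N·m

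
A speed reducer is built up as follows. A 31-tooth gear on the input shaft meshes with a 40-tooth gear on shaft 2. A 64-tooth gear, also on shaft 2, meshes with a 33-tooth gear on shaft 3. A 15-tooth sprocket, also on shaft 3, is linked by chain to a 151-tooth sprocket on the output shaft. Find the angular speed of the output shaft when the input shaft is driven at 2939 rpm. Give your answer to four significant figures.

438.8 rpm

Gear mesh: ratio = 40/31 = 1.2903, so shaft 2 turns at 2939 / 1.2903 = 2277.7 rpm.
Gear mesh: ratio = 33/64 = 0.51562, so shaft 3 turns at 2277.7 / 0.51562 = 4417.4 rpm.
Chain: ratio = 151/15 = 10.067, so the output shaft turns at 4417.4 / 10.067 = 438.82 rpm.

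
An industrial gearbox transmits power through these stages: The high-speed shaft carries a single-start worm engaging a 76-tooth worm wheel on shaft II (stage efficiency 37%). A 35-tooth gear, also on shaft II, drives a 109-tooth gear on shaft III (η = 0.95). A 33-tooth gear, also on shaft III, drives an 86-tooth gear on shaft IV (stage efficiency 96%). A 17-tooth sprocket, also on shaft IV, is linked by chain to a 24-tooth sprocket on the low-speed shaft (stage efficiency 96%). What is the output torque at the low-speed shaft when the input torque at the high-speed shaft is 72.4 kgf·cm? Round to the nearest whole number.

20423 kgf·cm

After the worm (76/1): 72.4 × 76 × 0.37 = 2035.9 kgf·cm
After the gear mesh (109/35): 2035.9 × 3.1143 × 0.95 = 6023.3 kgf·cm
After the gear mesh (86/33): 6023.3 × 2.6061 × 0.96 = 15069 kgf·cm
After the chain (24/17): 15069 × 1.4118 × 0.96 = 20423 kgf·cm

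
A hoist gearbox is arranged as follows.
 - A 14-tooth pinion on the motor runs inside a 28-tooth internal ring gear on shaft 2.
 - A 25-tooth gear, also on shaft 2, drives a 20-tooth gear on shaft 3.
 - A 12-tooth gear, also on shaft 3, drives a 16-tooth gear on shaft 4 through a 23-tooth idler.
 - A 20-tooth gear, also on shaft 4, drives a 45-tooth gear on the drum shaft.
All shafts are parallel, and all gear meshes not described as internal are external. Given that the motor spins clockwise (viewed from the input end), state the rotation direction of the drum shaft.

clockwise

the motor → shaft 2: internal mesh, same direction → CW.
shaft 2 → shaft 3: external mesh, 1 reversal → CCW.
shaft 3 → shaft 4: driver → idler → driven is 2 external meshes, 2 reversals → CCW.
shaft 4 → the drum shaft: external mesh, 1 reversal → CW.
4 reversals in total — an even number — so the drum shaft turns the same way as the motor.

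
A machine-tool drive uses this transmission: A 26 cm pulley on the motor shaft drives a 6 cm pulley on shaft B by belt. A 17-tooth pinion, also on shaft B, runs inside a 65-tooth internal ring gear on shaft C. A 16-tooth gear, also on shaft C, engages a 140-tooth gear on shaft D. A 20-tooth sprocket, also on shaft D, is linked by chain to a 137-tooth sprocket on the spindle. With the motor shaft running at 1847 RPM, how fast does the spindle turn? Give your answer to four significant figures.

34.92 RPM

belt 6/26 = 0.23077 → 1847/0.23077 = 8003.7 RPM
internal gear 65/17 = 3.8235 → 8003.7/3.8235 = 2093.3 RPM
gear mesh 140/16 = 8.75 → 2093.3/8.75 = 239.23 RPM
chain 137/20 = 6.85 → 239.23/6.85 = 34.924 RPM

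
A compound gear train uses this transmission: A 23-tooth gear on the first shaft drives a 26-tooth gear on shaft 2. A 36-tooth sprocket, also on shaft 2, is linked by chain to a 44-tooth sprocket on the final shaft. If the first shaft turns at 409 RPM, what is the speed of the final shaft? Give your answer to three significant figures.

the first shaft → shaft 2 (gear mesh, 26/23): 409 ÷ 1.1304 = 361.81 RPM
shaft 2 → the final shaft (chain, 44/36): 361.81 ÷ 1.2222 = 296.02 RPM

296 RPM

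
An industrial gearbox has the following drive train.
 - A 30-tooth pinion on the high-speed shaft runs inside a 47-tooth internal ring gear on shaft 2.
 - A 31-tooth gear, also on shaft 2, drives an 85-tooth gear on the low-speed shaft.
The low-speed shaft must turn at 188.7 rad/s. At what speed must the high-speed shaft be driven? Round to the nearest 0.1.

810.6 rad/s

Overall ratio R = 1.5667 × 2.7419 = 4.2957.
Required input speed = output speed × R = 188.7 × 4.2957 = 810.6 rad/s.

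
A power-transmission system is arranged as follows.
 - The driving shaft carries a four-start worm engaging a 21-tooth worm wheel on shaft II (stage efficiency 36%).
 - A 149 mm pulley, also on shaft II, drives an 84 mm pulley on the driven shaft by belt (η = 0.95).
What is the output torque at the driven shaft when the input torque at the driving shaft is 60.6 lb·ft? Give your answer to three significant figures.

61.3 lb·ft

After the worm (21/4): 60.6 × 5.25 × 0.36 = 114.53 lb·ft
After the belt (84/149): 114.53 × 0.56376 × 0.95 = 61.341 lb·ft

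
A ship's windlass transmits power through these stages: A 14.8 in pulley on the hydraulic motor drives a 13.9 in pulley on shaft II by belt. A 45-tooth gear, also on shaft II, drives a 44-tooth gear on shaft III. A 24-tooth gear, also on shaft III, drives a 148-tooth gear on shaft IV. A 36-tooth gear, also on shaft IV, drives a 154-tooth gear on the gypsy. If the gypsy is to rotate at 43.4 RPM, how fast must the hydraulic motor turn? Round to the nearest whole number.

1051 RPM

Overall ratio R = 0.93919 × 0.97778 × 6.1667 × 4.2778 = 24.225.
Required input speed = output speed × R = 43.4 × 24.225 = 1051.4 RPM.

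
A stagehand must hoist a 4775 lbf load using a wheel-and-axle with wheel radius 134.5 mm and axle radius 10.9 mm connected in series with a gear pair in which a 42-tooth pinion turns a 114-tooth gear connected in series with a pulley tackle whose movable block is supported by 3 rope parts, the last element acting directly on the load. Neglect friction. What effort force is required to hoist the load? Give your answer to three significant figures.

Wheel-and-axle MA = R/r = 134.5/10.9 = 12.339.
Gear pair MA = 114/42 = 2.7143.
Block-and-tackle MA = number of supporting rope parts = 3.
Combined ideal MA = 12.339 × 2.7143 × 3 = 100.48.
Effort = load / MA = 4775 / 100.48 = 47.523 lbf.

47.5 lbf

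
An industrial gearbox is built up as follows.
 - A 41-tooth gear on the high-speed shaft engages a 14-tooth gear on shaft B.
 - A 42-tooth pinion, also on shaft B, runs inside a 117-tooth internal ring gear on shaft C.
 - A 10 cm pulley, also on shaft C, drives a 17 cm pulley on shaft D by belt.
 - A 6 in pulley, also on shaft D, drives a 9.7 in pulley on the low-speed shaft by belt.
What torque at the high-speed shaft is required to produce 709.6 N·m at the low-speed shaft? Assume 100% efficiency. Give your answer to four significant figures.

271.4 N·m

Overall ratio R = 0.34146 × 2.7857 × 1.7 × 1.6167 = 2.6143.
Input torque = output torque / R = 709.6 / 2.6143 = 271.43 N·m.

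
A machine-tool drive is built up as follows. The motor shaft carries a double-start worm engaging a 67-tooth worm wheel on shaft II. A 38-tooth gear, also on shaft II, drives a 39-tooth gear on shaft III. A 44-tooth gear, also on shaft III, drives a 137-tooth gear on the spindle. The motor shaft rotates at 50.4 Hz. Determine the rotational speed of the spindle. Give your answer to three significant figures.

the motor shaft → shaft II (worm, 67/2): 50.4 ÷ 33.5 = 1.5045 Hz
shaft II → shaft III (gear mesh, 39/38): 1.5045 ÷ 1.0263 = 1.4659 Hz
shaft III → the spindle (gear mesh, 137/44): 1.4659 ÷ 3.1136 = 0.4708 Hz

0.471 Hz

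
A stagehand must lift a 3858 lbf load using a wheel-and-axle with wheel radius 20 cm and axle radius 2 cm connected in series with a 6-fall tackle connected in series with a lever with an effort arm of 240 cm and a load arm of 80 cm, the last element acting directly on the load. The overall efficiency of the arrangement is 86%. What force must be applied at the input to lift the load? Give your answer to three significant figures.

24.9 lbf

Wheel-and-axle MA = R/r = 20/2 = 10.
Block-and-tackle MA = number of supporting rope parts = 6.
Lever MA = effort arm / load arm = 240/80 = 3.
Combined ideal MA = 10 × 6 × 3 = 180.
Actual MA = 180 × 0.86 = 154.8.
Effort = load / actual MA = 3858 / 154.8 = 24.922 lbf.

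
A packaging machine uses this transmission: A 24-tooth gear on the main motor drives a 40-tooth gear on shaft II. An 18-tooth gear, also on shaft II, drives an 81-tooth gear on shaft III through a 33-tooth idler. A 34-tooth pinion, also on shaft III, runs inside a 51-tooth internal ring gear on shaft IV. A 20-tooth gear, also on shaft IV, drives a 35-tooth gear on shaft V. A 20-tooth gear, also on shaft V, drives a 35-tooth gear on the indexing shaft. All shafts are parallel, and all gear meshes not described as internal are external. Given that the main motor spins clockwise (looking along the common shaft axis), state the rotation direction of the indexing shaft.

anticlockwise

the main motor → shaft II: external mesh, 1 reversal → CCW.
shaft II → shaft III: driver → idler → driven is 2 external meshes, 2 reversals → CCW.
shaft III → shaft IV: internal mesh, same direction → CCW.
shaft IV → shaft V: external mesh, 1 reversal → CW.
shaft V → the indexing shaft: external mesh, 1 reversal → CCW.
5 reversals in total — an odd number — so the indexing shaft turns opposite to the main motor.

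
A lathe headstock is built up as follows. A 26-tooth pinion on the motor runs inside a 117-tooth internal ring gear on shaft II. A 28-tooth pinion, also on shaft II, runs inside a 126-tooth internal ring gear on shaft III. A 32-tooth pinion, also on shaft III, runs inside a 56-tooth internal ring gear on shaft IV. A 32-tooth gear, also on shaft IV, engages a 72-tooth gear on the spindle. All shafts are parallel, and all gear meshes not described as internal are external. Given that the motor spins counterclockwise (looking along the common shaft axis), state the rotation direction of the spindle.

clockwise

the motor → shaft II: internal mesh, same direction → CCW.
shaft II → shaft III: internal mesh, same direction → CCW.
shaft III → shaft IV: internal mesh, same direction → CCW.
shaft IV → the spindle: external mesh, 1 reversal → CW.
1 reversal in total — an odd number — so the spindle turns opposite to the motor.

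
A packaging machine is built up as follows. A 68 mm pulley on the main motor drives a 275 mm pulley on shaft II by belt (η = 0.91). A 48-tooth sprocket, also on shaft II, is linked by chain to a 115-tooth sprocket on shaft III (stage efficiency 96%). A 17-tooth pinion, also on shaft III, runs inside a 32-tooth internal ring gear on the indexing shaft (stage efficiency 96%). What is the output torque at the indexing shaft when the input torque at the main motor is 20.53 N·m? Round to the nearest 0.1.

314.0 N·m

belt 275/68 = 4.0441 → τ = 20.53·4.0441·0.91 = 75.553 N·m
chain 115/48 = 2.3958 → τ = 75.553·2.3958·0.96 = 173.77 N·m
internal gear 32/17 = 1.8824 → τ = 173.77·1.8824·0.96 = 314.02 N·m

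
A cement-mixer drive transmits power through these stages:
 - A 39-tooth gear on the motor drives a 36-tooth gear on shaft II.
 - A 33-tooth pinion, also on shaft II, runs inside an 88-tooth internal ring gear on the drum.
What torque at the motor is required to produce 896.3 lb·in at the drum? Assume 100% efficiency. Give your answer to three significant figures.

Overall ratio R = 0.92308 × 2.6667 = 2.4615.
Input torque = output torque / R = 896.3 / 2.4615 = 364.12 lb·in.

364 lb·in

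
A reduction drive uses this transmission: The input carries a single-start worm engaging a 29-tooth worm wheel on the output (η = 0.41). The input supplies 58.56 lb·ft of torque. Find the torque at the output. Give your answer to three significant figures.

After the worm (29/1): 58.56 × 29 × 0.41 = 696.28 lb·ft

696 lb·ft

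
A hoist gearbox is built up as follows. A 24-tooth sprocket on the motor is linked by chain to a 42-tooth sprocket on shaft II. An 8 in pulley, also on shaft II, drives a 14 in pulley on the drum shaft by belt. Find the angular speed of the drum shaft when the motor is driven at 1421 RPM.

the motor → shaft II (chain, 42/24): 1421 ÷ 1.75 = 812 RPM
shaft II → the drum shaft (belt, 14/8): 812 ÷ 1.75 = 464 RPM

464 RPM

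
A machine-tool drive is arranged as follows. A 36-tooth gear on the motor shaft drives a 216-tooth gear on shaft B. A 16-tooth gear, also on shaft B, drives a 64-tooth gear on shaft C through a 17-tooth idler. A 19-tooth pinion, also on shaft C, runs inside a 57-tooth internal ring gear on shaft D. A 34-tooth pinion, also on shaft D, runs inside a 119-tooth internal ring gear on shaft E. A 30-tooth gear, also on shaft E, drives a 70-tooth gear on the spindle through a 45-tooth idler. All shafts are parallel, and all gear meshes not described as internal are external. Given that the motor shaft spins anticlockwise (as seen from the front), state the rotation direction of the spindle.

clockwise

the motor shaft → shaft B: external mesh, 1 reversal → CW.
shaft B → shaft C: driver → idler → driven is 2 external meshes, 2 reversals → CW.
shaft C → shaft D: internal mesh, same direction → CW.
shaft D → shaft E: internal mesh, same direction → CW.
shaft E → the spindle: driver → idler → driven is 2 external meshes, 2 reversals → CW.
5 reversals in total — an odd number — so the spindle turns opposite to the motor shaft.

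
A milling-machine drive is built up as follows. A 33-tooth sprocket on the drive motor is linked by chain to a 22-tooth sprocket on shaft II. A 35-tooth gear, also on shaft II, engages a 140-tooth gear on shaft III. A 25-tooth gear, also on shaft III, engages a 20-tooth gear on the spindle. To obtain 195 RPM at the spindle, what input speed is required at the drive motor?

Overall ratio R = 0.66667 × 4 × 0.8 = 2.1333.
Required input speed = output speed × R = 195 × 2.1333 = 416 RPM.

416 RPM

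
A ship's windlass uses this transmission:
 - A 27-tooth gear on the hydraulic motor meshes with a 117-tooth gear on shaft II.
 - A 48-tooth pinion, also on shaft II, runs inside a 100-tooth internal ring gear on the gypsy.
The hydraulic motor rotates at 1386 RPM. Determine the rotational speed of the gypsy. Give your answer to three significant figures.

the hydraulic motor → shaft II (gear mesh, 117/27): 1386 ÷ 4.3333 = 319.85 RPM
shaft II → the gypsy (internal gear, 100/48): 319.85 ÷ 2.0833 = 153.53 RPM

154 RPM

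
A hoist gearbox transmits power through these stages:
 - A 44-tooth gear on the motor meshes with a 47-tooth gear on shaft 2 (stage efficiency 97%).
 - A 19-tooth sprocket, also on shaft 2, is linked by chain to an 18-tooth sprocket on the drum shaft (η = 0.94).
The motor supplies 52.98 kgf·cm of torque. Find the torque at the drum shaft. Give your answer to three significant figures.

gear mesh 47/44 = 1.0682 → τ = 52.98·1.0682·0.97 = 54.895 kgf·cm
chain 18/19 = 0.94737 → τ = 54.895·0.94737·0.94 = 48.885 kgf·cm

48.9 kgf·cm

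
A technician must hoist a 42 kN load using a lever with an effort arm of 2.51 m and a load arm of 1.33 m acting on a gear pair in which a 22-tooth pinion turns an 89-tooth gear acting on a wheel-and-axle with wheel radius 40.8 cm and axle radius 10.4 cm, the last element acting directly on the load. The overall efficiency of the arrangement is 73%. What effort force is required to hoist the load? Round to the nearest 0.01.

1.92 kN

Lever MA = effort arm / load arm = 2.51/1.33 = 1.8872.
Gear pair MA = 89/22 = 4.0455.
Wheel-and-axle MA = R/r = 40.8/10.4 = 3.9231.
Combined ideal MA = 1.8872 × 4.0455 × 3.9231 = 29.951.
Actual MA = 29.951 × 0.73 = 21.864.
Effort = load / actual MA = 42 / 21.864 = 1.9209 kN.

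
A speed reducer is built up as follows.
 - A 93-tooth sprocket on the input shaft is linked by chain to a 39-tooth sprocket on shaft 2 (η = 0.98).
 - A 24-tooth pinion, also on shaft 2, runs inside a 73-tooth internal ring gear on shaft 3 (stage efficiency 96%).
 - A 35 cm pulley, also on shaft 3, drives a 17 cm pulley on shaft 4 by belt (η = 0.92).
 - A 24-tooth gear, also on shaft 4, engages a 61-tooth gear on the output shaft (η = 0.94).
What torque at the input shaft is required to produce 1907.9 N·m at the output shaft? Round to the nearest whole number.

Overall ratio R = 0.41935 × 3.0417 × 0.48571 × 2.5417 = 1.5747; overall efficiency η = 0.98 × 0.96 × 0.92 × 0.94 = 0.8136.
Input torque = output torque / (R × η) = 1907.9 / (1.5747 × 0.8136) = 1489.2 N·m.

1489 N·m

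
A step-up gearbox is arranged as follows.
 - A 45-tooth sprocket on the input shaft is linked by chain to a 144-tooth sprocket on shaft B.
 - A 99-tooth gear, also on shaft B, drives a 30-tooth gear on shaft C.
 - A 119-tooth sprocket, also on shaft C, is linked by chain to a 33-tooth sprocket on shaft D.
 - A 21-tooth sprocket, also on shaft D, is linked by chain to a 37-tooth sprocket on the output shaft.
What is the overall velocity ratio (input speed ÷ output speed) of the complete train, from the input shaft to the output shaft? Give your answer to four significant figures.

Each stage contributes driven/driver: chain 144/45 = 3.2, gear mesh 30/99 = 0.30303, chain 33/119 = 0.27731, chain 37/21 = 1.7619.
Overall: 3.2 × 0.30303 × 0.27731 × 1.7619 = 0.47379.

0.4738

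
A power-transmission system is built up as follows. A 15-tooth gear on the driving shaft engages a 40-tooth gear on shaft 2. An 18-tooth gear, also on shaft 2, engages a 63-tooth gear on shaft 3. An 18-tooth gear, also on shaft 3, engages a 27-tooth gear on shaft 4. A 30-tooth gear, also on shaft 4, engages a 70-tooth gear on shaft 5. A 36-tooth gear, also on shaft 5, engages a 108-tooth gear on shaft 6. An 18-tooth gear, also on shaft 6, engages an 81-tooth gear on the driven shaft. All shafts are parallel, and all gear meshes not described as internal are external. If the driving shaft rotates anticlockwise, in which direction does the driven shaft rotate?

anticlockwise

the driving shaft → shaft 2: external mesh, 1 reversal → CW.
shaft 2 → shaft 3: external mesh, 1 reversal → CCW.
shaft 3 → shaft 4: external mesh, 1 reversal → CW.
shaft 4 → shaft 5: external mesh, 1 reversal → CCW.
shaft 5 → shaft 6: external mesh, 1 reversal → CW.
shaft 6 → the driven shaft: external mesh, 1 reversal → CCW.
6 reversals in total — an even number — so the driven shaft turns the same way as the driving shaft.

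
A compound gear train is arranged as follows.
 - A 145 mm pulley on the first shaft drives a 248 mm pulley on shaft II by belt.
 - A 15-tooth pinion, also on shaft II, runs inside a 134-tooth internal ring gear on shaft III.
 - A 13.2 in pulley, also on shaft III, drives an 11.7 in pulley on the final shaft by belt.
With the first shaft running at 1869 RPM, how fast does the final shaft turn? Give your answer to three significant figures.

138 RPM

belt 248/145 = 1.7103 → 1869/1.7103 = 1092.8 RPM
internal gear 134/15 = 8.9333 → 1092.8/8.9333 = 122.32 RPM
belt 11.7/13.2 = 0.88636 → 122.32/0.88636 = 138.01 RPM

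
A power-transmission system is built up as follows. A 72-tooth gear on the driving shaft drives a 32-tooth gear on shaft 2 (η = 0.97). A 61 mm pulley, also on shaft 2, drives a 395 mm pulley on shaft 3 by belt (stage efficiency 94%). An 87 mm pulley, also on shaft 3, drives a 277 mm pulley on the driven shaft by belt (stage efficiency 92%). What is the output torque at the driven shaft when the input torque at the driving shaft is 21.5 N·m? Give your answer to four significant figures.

165.3 N·m

After the gear mesh (32/72): 21.5 × 0.44444 × 0.97 = 9.2689 N·m
After the belt (395/61): 9.2689 × 6.4754 × 0.94 = 56.419 N·m
After the belt (277/87): 56.419 × 3.1839 × 0.92 = 165.26 N·m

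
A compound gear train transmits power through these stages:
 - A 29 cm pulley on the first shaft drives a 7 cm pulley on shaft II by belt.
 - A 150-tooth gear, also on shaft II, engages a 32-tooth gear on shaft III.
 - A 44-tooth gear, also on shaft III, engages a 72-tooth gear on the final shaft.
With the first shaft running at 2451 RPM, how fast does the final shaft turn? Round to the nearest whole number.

29087 RPM

Belt: ratio = 7/29 = 0.24138, so shaft II turns at 2451 / 0.24138 = 10154 RPM.
Gear mesh: ratio = 32/150 = 0.21333, so shaft III turns at 10154 / 0.21333 = 47598 RPM.
Gear mesh: ratio = 72/44 = 1.6364, so the final shaft turns at 47598 / 1.6364 = 29087 RPM.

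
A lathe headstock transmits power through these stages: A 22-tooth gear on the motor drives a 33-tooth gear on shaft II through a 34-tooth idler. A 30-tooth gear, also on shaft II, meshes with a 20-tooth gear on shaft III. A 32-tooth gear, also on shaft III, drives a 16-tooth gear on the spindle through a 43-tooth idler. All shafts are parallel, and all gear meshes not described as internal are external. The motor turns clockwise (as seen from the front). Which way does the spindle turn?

counterclockwise

the motor → shaft II: driver → idler → driven is 2 external meshes, 2 reversals → CW.
shaft II → shaft III: external mesh, 1 reversal → CCW.
shaft III → the spindle: driver → idler → driven is 2 external meshes, 2 reversals → CCW.
5 reversals in total — an odd number — so the spindle turns opposite to the motor.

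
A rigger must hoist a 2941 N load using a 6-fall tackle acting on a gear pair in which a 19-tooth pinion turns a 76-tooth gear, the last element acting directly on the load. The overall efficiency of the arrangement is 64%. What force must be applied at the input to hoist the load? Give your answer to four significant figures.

191.5 N

Block-and-tackle MA = number of supporting rope parts = 6.
Gear pair MA = 76/19 = 4.
Combined ideal MA = 6 × 4 = 24.
Actual MA = 24 × 0.64 = 15.36.
Effort = load / actual MA = 2941 / 15.36 = 191.47 N.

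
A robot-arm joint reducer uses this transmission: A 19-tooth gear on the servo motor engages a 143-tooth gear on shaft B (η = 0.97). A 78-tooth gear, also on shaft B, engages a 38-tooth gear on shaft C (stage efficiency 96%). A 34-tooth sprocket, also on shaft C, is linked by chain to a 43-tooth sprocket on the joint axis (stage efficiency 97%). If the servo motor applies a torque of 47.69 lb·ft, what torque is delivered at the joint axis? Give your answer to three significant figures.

gear mesh 143/19 = 7.5263 → τ = 47.69·7.5263·0.97 = 348.16 lb·ft
gear mesh 38/78 = 0.48718 → τ = 348.16·0.48718·0.96 = 162.83 lb·ft
chain 43/34 = 1.2647 → τ = 162.83·1.2647·0.97 = 199.76 lb·ft

200 lb·ft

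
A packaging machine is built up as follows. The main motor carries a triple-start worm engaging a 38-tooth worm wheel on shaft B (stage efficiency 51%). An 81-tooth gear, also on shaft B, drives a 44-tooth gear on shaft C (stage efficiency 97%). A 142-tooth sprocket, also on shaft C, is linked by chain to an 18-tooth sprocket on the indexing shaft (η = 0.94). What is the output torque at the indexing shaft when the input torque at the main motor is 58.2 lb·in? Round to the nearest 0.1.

23.6 lb·in

worm 38/3 = 12.667 → τ = 58.2·12.667·0.51 = 375.97 lb·in
gear mesh 44/81 = 0.54321 → τ = 375.97·0.54321·0.97 = 198.1 lb·in
chain 18/142 = 0.12676 → τ = 198.1·0.12676·0.94 = 23.605 lb·in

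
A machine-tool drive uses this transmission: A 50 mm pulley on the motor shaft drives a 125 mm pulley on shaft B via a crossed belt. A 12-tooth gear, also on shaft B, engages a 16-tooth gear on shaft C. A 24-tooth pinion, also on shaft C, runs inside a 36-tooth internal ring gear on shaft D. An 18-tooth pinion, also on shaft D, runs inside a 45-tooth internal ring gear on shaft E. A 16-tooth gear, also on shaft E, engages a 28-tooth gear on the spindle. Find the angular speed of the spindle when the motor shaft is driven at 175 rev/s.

belt 125/50 = 2.5 → 175/2.5 = 70 rev/s
gear mesh 16/12 = 1.3333 → 70/1.3333 = 52.5 rev/s
internal gear 36/24 = 1.5 → 52.5/1.5 = 35 rev/s
internal gear 45/18 = 2.5 → 35/2.5 = 14 rev/s
gear mesh 28/16 = 1.75 → 14/1.75 = 8 rev/s

8 rev/s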